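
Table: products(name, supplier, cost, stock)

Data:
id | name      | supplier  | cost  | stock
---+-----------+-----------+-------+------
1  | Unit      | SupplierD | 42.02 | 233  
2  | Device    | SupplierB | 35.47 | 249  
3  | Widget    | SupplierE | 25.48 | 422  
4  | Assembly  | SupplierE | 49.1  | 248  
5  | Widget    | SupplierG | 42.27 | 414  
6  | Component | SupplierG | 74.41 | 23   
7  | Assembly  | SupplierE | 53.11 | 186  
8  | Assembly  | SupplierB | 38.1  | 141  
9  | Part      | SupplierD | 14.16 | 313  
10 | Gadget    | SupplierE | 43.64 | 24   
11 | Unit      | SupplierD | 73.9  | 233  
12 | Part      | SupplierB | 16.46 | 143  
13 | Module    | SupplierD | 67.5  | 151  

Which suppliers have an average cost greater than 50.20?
SELECT supplier, AVG(cost)
FROM products
GROUP BY supplier
HAVING AVG(cost) > 50.20

Result:
  SupplierG: avg=58.34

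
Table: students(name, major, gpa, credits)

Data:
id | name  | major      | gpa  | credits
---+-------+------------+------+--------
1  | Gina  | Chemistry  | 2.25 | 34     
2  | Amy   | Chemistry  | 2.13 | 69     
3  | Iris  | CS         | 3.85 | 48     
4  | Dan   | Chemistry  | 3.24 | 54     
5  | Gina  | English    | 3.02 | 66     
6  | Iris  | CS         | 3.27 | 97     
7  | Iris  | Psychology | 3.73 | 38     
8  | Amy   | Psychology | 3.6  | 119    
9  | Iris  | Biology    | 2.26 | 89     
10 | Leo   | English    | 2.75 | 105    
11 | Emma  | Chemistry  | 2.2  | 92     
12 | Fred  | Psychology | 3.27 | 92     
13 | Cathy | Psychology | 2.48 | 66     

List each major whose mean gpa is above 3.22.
SELECT major, AVG(gpa)
FROM students
GROUP BY major
HAVING AVG(gpa) > 3.22

Result:
  CS: avg=3.56
  Psychology: avg=3.27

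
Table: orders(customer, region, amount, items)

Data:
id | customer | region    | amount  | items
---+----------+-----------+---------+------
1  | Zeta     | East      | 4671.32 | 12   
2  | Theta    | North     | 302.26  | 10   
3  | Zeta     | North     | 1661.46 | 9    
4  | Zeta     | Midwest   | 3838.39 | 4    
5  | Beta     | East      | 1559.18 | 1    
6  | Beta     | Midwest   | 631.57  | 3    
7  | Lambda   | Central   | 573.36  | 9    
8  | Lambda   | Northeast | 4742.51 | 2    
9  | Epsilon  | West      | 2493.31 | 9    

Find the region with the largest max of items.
SELECT region, MAX(items) as val
FROM orders
GROUP BY region
ORDER BY val DESC
LIMIT 1

Result: East with max(items) = 12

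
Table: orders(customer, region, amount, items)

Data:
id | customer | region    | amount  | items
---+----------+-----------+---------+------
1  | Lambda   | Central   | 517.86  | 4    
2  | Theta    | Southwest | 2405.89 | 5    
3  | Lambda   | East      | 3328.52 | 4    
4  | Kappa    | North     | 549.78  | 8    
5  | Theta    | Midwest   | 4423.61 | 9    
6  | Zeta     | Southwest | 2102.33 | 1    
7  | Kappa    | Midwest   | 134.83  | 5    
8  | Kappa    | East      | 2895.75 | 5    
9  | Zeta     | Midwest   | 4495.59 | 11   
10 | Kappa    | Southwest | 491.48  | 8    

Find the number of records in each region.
SELECT region, COUNT(*) as count
FROM orders
GROUP BY region

Result:
  Central: 1
  East: 2
  Midwest: 3
  North: 1
  Southwest: 3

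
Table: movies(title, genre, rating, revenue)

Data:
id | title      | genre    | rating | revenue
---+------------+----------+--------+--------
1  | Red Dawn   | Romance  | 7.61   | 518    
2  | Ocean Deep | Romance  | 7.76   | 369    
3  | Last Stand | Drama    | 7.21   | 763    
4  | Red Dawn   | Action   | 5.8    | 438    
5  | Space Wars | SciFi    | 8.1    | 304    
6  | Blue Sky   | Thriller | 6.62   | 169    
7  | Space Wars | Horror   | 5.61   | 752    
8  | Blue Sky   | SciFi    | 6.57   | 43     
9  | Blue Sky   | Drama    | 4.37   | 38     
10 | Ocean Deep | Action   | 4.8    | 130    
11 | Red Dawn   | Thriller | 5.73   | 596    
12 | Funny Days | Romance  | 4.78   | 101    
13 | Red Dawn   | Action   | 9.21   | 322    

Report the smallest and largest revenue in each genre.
SELECT genre, MIN(revenue), MAX(revenue)
FROM movies
GROUP BY genre

Result:
  Action: min=130, max=438
  Drama: min=38, max=763
  Horror: min=752, max=752
  Romance: min=101, max=518
  SciFi: min=43, max=304
  Thriller: min=169, max=596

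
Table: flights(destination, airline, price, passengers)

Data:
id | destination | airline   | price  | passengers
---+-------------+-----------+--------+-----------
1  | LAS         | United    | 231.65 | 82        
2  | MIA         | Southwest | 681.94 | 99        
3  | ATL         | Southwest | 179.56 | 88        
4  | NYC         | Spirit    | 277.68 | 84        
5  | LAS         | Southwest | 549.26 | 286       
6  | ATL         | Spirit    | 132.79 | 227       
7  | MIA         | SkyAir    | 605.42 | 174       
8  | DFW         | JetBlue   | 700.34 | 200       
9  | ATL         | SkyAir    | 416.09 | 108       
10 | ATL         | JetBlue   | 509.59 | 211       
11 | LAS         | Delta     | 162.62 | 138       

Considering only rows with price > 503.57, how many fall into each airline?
SELECT airline, COUNT(*)
FROM flights
WHERE price > 503.57
GROUP BY airline

Note: WHERE filters rows before grouping.

Result:
  JetBlue: 2
  SkyAir: 1
  Southwest: 2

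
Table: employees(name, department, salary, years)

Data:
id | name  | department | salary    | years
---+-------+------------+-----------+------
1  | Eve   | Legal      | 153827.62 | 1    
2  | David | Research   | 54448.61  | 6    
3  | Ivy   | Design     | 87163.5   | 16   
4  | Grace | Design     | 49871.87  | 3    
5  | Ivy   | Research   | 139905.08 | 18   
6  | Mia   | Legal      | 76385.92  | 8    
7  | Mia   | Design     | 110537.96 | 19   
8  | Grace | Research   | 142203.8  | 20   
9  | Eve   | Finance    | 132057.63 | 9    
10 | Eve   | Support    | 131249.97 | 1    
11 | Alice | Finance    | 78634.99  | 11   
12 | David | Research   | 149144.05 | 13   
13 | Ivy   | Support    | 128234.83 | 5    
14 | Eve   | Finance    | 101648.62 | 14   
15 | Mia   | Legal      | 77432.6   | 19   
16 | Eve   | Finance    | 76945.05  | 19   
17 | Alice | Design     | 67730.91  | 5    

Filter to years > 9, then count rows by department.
SELECT department, COUNT(*)
FROM employees
WHERE years > 9
GROUP BY department

Note: WHERE filters rows before grouping.

Result:
  Design: 2
  Finance: 3
  Legal: 1
  Research: 3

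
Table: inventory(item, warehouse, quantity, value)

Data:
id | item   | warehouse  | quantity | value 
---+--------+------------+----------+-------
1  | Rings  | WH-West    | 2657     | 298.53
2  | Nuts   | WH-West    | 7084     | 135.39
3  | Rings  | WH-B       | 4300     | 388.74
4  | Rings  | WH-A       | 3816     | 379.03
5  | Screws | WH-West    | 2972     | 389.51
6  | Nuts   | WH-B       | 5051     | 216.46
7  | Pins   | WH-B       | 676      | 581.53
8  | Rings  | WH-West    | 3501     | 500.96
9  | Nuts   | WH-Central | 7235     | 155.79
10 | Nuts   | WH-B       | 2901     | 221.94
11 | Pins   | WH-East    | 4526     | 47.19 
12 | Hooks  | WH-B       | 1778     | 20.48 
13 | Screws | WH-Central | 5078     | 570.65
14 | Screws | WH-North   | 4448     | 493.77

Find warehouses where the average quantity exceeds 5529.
SELECT warehouse, AVG(quantity)
FROM inventory
GROUP BY warehouse
HAVING AVG(quantity) > 5529

Result:
  WH-Central: avg=6156.50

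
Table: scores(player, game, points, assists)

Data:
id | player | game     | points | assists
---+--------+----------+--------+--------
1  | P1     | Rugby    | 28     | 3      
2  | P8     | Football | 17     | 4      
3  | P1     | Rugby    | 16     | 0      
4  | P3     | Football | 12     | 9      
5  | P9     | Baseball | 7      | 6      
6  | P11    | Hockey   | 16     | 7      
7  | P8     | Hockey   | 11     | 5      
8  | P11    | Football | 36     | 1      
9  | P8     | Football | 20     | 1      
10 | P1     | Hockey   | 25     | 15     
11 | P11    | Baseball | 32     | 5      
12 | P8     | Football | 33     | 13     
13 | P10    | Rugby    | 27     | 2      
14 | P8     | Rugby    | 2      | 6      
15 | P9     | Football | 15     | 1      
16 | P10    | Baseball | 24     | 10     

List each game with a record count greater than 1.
SELECT game, COUNT(*) as cnt
FROM scores
GROUP BY game
HAVING COUNT(*) > 1

Result:
  Baseball: 3
  Football: 6
  Hockey: 3
  Rugby: 4

Note: HAVING filters groups after aggregation, WHERE filters rows before.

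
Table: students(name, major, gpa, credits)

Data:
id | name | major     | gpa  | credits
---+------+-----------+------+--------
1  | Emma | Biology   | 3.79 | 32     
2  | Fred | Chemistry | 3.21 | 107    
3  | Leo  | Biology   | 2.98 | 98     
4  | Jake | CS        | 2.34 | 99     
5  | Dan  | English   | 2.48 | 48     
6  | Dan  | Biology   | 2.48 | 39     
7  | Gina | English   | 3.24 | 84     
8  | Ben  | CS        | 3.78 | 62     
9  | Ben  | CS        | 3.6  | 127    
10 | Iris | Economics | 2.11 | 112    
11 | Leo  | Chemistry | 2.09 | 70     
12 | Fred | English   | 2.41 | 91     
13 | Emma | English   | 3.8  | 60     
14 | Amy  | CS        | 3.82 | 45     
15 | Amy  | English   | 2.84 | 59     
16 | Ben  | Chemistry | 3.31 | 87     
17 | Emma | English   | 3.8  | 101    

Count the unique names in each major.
SELECT major, COUNT(DISTINCT name)
FROM students
GROUP BY major

Result:
  Biology: 3 distinct
  CS: 3 distinct
  Chemistry: 3 distinct
  Economics: 1 distinct
  English: 5 distinct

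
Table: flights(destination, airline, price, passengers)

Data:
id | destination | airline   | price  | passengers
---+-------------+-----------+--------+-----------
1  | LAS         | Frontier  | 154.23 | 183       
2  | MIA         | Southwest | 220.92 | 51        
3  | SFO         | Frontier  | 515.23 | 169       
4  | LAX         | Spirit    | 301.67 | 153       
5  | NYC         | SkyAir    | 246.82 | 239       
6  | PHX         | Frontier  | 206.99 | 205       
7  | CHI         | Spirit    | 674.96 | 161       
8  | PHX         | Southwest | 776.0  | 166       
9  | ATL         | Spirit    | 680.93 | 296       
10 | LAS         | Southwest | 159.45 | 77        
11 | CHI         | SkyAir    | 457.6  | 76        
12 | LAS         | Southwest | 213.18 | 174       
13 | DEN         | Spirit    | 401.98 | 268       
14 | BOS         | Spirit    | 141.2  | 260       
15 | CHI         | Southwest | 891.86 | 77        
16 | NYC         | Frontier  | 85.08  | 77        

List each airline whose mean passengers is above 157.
SELECT airline, AVG(passengers)
FROM flights
GROUP BY airline
HAVING AVG(passengers) > 157

Result:
  Frontier: avg=158.50
  SkyAir: avg=157.50
  Spirit: avg=227.60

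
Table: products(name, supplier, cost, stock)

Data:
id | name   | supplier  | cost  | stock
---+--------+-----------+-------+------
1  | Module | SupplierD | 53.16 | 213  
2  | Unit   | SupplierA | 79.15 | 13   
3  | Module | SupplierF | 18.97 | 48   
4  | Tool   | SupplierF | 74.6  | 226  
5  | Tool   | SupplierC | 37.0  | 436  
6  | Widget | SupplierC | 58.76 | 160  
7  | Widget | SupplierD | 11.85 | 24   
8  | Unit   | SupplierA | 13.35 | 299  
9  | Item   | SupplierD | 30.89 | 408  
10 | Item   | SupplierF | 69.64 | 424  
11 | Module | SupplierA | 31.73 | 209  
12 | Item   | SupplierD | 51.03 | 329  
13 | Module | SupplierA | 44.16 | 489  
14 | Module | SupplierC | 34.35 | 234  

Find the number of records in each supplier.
SELECT supplier, COUNT(*) as count
FROM products
GROUP BY supplier

Result:
  SupplierA: 4
  SupplierC: 3
  SupplierD: 4
  SupplierF: 3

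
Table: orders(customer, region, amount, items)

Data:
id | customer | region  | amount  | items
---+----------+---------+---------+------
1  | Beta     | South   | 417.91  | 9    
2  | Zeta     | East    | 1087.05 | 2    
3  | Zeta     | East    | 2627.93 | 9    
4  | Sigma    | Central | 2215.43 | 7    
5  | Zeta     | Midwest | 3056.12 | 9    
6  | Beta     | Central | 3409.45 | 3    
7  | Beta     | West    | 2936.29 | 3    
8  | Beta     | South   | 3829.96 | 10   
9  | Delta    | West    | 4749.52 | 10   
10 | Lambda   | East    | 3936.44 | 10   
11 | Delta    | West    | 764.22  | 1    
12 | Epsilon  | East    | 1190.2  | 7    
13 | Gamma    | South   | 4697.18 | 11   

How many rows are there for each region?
SELECT region, COUNT(*) as count
FROM orders
GROUP BY region

Result:
  Central: 2
  East: 4
  Midwest: 1
  South: 3
  West: 3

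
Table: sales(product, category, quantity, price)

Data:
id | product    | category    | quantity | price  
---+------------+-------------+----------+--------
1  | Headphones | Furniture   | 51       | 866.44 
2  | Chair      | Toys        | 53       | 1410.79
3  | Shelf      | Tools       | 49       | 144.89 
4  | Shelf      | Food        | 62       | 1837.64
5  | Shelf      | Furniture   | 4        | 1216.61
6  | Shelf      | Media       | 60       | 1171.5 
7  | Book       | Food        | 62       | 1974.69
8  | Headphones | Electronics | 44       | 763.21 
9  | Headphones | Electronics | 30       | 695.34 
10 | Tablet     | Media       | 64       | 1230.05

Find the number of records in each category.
SELECT category, COUNT(*) as count
FROM sales
GROUP BY category

Result:
  Electronics: 2
  Food: 2
  Furniture: 2
  Media: 2
  Tools: 1
  Toys: 1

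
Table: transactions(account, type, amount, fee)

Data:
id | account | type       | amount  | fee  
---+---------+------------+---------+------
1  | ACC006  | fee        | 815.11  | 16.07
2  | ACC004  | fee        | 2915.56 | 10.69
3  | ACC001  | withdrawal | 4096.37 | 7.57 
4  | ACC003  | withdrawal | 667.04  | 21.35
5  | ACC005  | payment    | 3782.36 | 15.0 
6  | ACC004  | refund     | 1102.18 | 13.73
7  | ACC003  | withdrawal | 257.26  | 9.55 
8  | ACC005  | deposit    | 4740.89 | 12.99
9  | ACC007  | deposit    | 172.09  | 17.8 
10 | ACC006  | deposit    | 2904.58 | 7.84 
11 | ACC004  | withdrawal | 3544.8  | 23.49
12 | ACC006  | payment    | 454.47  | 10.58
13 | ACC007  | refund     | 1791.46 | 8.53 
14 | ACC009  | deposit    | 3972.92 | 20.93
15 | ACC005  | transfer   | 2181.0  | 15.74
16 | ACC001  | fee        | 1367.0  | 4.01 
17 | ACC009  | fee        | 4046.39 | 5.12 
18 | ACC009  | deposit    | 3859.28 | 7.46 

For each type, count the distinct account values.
SELECT type, COUNT(DISTINCT account)
FROM transactions
GROUP BY type

Result:
  deposit: 4 distinct
  fee: 4 distinct
  payment: 2 distinct
  refund: 2 distinct
  transfer: 1 distinct
  withdrawal: 3 distinct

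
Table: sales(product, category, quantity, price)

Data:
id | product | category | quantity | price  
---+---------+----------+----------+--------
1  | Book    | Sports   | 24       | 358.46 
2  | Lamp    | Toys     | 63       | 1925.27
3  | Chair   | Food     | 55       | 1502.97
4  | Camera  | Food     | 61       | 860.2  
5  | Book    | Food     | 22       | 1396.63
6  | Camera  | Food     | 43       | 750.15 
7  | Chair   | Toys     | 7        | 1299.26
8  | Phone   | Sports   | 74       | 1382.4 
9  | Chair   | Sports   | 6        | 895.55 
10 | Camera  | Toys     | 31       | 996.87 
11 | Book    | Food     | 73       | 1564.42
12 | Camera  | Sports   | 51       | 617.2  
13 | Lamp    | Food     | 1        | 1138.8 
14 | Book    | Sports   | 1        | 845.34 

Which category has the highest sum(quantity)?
SELECT category, SUM(quantity) as val
FROM sales
GROUP BY category
ORDER BY val DESC
LIMIT 1

Result: Food with sum(quantity) = 255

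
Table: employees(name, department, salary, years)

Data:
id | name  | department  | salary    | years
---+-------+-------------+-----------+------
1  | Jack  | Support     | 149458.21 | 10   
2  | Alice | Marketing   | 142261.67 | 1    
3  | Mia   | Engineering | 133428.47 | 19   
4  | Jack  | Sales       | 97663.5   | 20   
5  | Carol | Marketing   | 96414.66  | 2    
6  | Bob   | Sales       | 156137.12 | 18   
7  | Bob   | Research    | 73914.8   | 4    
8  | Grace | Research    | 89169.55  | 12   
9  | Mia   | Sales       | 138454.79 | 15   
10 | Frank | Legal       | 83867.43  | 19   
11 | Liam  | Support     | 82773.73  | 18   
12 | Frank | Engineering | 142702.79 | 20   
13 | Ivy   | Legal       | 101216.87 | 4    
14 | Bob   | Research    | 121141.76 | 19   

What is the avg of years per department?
SELECT department, AVG(years) as result
FROM employees
GROUP BY department

Result:
  Engineering: 19.50
  Legal: 11.50
  Marketing: 1.50
  Research: 11.67
  Sales: 17.67
  Support: 14.00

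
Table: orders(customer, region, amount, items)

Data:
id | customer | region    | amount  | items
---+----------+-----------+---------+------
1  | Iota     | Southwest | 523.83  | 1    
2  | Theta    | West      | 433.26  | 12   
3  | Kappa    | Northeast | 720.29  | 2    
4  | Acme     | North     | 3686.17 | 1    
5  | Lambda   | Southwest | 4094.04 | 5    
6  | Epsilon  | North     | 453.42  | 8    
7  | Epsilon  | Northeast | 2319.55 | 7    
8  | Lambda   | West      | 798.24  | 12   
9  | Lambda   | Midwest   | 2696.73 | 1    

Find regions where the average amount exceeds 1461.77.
SELECT region, AVG(amount)
FROM orders
GROUP BY region
HAVING AVG(amount) > 1461.77

Result:
  Midwest: avg=2696.73
  North: avg=2069.80
  Northeast: avg=1519.92
  Southwest: avg=2308.94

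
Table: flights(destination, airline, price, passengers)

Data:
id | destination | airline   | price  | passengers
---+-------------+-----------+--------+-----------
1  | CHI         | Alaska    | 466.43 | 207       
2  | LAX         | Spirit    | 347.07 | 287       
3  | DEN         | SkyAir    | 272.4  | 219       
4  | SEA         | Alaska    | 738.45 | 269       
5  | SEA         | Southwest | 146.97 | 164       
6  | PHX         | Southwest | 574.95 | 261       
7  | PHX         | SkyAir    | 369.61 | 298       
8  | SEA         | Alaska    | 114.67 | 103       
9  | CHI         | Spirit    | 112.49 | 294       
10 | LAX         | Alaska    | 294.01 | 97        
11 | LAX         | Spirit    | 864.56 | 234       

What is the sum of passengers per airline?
SELECT airline, SUM(passengers) as result
FROM flights
GROUP BY airline

Result:
  Alaska: 676
  SkyAir: 517
  Southwest: 425
  Spirit: 815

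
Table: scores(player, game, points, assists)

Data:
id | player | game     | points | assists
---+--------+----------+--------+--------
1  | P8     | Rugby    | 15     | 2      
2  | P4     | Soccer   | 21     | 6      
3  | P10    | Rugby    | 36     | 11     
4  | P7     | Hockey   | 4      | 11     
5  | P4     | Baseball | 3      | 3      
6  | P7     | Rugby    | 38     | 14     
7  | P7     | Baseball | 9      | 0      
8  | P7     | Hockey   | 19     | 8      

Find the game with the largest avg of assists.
SELECT game, AVG(assists) as val
FROM scores
GROUP BY game
ORDER BY val DESC
LIMIT 1

Result: Hockey with avg(assists) = 9.50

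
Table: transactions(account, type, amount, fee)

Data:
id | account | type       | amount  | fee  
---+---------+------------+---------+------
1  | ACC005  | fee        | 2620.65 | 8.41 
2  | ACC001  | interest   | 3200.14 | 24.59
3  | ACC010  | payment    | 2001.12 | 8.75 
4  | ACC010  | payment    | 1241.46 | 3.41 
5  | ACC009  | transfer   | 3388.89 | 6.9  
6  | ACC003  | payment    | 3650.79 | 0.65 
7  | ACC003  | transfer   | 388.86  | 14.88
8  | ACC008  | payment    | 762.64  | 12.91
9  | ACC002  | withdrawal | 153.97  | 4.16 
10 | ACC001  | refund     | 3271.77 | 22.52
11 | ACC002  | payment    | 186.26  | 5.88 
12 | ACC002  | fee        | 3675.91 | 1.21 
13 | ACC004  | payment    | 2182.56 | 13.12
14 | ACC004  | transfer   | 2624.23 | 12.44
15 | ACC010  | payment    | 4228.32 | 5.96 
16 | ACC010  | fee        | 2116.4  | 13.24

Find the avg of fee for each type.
SELECT type, AVG(fee) as result
FROM transactions
GROUP BY type

Result:
  fee: 7.62
  interest: 24.59
  payment: 7.24
  refund: 22.52
  transfer: 11.41
  withdrawal: 4.16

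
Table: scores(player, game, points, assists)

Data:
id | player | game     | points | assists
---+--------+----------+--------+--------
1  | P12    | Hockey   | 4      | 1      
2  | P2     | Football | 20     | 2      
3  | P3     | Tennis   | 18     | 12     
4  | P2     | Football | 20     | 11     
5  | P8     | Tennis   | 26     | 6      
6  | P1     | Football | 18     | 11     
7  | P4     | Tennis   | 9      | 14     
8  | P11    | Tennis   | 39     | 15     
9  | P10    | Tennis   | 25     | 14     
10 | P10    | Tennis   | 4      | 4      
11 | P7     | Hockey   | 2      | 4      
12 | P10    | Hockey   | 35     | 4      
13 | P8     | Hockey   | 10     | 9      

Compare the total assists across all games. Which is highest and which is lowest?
SELECT game, SUM(assists)
FROM scores
GROUP BY game
ORDER BY SUM(assists)

All groups:
  Hockey: 18
  Football: 24
  Tennis: 65

Highest: Tennis (65)
Lowest: Hockey (18)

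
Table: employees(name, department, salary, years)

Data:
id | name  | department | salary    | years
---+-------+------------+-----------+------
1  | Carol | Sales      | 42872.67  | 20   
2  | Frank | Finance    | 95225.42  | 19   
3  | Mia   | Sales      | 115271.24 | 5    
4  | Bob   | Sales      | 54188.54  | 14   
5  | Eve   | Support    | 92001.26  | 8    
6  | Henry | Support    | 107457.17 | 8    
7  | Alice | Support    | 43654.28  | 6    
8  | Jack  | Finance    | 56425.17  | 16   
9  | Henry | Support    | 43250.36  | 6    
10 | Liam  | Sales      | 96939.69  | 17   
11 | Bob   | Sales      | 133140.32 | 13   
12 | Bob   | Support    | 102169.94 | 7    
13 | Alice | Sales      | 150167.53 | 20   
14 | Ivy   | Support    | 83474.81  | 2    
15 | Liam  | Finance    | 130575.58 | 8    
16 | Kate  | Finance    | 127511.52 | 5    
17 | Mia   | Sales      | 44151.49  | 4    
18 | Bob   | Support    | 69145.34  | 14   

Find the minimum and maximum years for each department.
SELECT department, MIN(years), MAX(years)
FROM employees
GROUP BY department

Result:
  Finance: min=5, max=19
  Sales: min=4, max=20
  Support: min=2, max=14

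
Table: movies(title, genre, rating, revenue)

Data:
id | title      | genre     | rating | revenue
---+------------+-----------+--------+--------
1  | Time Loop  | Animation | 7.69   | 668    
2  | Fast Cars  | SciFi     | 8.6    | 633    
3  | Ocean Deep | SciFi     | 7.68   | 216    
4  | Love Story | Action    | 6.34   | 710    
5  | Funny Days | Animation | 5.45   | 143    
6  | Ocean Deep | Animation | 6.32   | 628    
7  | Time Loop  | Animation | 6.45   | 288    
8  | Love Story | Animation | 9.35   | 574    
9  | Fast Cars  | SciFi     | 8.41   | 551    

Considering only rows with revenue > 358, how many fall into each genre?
SELECT genre, COUNT(*)
FROM movies
WHERE revenue > 358
GROUP BY genre

Note: WHERE filters rows before grouping.

Result:
  Action: 1
  Animation: 3
  SciFi: 2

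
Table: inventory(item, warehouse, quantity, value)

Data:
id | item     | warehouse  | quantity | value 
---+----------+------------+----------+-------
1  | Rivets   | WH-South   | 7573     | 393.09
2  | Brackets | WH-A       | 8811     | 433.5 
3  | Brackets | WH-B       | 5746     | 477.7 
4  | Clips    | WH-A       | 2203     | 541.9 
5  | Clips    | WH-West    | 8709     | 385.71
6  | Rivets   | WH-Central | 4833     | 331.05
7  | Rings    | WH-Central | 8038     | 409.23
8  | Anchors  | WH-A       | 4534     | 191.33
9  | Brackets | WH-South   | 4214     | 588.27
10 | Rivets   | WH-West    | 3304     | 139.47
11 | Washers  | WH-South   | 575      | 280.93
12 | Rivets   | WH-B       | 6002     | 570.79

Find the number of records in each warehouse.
SELECT warehouse, COUNT(*) as count
FROM inventory
GROUP BY warehouse

Result:
  WH-A: 3
  WH-B: 2
  WH-Central: 2
  WH-South: 3
  WH-West: 2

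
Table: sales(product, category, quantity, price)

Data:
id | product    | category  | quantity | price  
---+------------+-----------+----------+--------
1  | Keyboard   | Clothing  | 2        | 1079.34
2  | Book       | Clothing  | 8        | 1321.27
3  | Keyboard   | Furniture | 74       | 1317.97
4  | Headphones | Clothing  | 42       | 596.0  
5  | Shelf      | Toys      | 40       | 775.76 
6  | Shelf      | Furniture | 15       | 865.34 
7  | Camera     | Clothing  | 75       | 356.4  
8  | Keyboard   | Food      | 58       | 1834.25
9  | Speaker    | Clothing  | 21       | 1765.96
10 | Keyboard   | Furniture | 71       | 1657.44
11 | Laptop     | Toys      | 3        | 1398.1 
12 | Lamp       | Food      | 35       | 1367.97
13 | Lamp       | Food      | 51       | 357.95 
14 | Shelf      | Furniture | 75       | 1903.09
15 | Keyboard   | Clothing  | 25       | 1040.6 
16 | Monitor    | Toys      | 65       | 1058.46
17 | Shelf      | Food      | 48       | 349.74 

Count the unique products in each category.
SELECT category, COUNT(DISTINCT product)
FROM sales
GROUP BY category

Result:
  Clothing: 5 distinct
  Food: 3 distinct
  Furniture: 2 distinct
  Toys: 3 distinct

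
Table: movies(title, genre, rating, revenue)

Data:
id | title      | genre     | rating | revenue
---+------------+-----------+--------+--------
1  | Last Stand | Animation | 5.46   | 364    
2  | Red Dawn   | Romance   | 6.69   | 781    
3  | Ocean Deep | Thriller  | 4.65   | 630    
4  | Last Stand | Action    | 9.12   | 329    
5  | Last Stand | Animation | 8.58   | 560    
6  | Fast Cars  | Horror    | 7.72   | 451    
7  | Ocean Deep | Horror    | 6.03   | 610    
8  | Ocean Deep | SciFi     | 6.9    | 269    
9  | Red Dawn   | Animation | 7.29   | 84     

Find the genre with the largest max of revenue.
SELECT genre, MAX(revenue) as val
FROM movies
GROUP BY genre
ORDER BY val DESC
LIMIT 1

Result: Romance with max(revenue) = 781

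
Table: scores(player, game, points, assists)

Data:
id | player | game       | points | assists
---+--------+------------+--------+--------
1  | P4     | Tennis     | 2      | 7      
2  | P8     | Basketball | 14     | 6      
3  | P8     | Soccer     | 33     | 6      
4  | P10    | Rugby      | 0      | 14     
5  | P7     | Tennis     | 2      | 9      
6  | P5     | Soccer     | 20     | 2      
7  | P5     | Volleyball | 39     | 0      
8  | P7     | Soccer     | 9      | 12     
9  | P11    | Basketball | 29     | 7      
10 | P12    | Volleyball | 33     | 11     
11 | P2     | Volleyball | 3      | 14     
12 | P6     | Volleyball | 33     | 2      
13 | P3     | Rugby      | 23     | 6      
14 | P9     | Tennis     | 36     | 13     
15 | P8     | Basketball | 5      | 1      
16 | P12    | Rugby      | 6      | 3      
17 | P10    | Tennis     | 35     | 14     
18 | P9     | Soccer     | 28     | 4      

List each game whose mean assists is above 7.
SELECT game, AVG(assists)
FROM scores
GROUP BY game
HAVING AVG(assists) > 7

Result:
  Rugby: avg=7.67
  Tennis: avg=10.75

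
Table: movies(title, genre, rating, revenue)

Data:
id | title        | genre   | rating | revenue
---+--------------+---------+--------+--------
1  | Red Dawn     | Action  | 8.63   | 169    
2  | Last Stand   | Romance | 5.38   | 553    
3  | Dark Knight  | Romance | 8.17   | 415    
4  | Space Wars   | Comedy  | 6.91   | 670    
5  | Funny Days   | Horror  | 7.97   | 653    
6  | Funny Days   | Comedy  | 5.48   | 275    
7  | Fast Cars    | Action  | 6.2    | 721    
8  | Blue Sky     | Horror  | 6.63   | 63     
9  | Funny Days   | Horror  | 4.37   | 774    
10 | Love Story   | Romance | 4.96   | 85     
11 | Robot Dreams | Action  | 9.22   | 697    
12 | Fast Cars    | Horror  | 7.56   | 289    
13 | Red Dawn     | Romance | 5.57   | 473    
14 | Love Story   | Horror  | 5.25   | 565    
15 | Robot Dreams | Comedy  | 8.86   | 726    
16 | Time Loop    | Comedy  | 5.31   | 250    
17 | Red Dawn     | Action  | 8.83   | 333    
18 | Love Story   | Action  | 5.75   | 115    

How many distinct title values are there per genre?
SELECT genre, COUNT(DISTINCT title)
FROM movies
GROUP BY genre

Result:
  Action: 4 distinct
  Comedy: 4 distinct
  Horror: 4 distinct
  Romance: 4 distinct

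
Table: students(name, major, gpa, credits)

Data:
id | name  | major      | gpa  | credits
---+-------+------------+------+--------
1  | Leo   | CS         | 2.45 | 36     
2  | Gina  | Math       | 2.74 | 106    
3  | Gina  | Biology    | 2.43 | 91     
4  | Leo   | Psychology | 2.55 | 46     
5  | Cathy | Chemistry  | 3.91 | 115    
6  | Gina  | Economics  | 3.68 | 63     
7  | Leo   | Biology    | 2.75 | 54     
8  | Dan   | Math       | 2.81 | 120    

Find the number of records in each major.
SELECT major, COUNT(*) as count
FROM students
GROUP BY major

Result:
  Biology: 2
  CS: 1
  Chemistry: 1
  Economics: 1
  Math: 2
  Psychology: 1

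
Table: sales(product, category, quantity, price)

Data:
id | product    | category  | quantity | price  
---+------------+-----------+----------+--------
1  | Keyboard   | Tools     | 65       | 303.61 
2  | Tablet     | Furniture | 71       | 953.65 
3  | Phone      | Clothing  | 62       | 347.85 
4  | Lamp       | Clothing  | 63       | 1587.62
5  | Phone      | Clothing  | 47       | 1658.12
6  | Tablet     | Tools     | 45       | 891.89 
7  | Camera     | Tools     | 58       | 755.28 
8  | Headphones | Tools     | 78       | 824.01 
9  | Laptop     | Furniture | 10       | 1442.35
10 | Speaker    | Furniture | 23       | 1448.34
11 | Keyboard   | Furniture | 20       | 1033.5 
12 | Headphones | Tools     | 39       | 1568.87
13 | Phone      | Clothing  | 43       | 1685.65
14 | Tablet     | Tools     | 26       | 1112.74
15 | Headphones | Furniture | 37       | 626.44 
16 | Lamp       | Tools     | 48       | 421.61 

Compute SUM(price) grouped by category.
SELECT category, SUM(price) as result
FROM sales
GROUP BY category

Result:
  Clothing: 5279.24
  Furniture: 5504.28
  Tools: 5878.01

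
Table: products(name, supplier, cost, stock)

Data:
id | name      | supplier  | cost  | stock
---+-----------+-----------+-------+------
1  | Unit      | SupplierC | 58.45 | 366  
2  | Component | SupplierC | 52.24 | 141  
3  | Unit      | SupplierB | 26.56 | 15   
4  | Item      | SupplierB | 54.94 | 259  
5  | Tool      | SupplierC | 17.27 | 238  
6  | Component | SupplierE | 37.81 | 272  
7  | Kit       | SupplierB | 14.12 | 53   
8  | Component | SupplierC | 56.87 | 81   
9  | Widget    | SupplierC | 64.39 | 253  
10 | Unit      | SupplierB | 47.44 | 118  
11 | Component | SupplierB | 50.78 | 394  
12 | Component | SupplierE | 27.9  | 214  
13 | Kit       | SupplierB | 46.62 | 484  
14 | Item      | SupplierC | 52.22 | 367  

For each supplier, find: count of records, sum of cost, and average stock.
SELECT supplier,
       COUNT(*) as cnt,
       SUM(cost) as total_cost,
       AVG(stock) as avg_stock
FROM products
GROUP BY supplier

Result:
  SupplierB: 6 records, 240.46 total cost, 220.50 avg stock
  SupplierC: 6 records, 301.44 total cost, 241.00 avg stock
  SupplierE: 2 records, 65.71 total cost, 243.00 avg stock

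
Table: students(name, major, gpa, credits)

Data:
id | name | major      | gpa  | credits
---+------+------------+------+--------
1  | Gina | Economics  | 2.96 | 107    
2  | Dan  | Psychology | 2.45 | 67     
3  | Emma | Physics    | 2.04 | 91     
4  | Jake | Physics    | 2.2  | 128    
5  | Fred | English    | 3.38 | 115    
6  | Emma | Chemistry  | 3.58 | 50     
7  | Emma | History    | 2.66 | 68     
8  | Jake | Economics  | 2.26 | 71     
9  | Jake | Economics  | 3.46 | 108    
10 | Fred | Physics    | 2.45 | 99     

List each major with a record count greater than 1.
SELECT major, COUNT(*) as cnt
FROM students
GROUP BY major
HAVING COUNT(*) > 1

Result:
  Economics: 3
  Physics: 3

Note: HAVING filters groups after aggregation, WHERE filters rows before.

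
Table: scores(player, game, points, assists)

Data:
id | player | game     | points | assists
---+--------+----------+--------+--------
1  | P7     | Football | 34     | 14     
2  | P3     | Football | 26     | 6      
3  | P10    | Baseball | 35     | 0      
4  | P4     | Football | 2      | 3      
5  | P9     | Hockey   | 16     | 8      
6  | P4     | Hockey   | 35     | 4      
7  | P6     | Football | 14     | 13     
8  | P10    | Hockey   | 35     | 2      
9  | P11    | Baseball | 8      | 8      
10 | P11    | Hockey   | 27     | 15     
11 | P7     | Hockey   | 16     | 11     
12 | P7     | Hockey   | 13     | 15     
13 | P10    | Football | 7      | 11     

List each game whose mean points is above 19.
SELECT game, AVG(points)
FROM scores
GROUP BY game
HAVING AVG(points) > 19

Result:
  Baseball: avg=21.50
  Hockey: avg=23.67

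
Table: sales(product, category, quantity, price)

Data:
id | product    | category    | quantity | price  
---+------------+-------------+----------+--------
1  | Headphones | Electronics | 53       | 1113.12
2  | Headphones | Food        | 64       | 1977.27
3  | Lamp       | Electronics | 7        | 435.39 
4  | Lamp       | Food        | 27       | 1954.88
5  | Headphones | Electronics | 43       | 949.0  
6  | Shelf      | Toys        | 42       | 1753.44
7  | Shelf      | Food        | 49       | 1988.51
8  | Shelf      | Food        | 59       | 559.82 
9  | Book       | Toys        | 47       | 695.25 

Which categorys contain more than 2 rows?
SELECT category, COUNT(*) as cnt
FROM sales
GROUP BY category
HAVING COUNT(*) > 2

Result:
  Electronics: 3
  Food: 4

Note: HAVING filters groups after aggregation, WHERE filters rows before.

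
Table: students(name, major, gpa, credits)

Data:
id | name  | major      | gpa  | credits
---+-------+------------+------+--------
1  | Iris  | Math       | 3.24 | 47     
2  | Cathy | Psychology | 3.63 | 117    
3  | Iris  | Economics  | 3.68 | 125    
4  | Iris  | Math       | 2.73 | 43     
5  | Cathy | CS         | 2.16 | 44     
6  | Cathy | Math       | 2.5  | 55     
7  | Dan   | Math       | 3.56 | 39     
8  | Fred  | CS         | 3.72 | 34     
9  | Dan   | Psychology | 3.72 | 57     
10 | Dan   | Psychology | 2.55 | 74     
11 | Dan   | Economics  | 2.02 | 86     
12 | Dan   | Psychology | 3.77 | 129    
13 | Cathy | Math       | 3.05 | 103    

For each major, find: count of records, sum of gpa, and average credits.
SELECT major,
       COUNT(*) as cnt,
       SUM(gpa) as total_gpa,
       AVG(credits) as avg_credits
FROM students
GROUP BY major

Result:
  CS: 2 records, 5.88 total gpa, 39.00 avg credits
  Economics: 2 records, 5.70 total gpa, 105.50 avg credits
  Math: 5 records, 15.08 total gpa, 57.40 avg credits
  Psychology: 4 records, 13.67 total gpa, 94.25 avg credits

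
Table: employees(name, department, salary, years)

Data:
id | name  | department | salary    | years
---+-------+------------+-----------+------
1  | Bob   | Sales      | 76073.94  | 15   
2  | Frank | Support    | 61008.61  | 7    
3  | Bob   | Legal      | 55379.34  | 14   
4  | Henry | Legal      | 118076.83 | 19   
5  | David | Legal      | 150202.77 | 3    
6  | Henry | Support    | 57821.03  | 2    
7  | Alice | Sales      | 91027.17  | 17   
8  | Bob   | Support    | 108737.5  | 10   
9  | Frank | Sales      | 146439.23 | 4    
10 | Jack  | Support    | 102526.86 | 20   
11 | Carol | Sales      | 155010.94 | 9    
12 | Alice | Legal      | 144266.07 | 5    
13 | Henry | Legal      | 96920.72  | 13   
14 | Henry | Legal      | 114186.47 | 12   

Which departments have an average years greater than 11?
SELECT department, AVG(years)
FROM employees
GROUP BY department
HAVING AVG(years) > 11

Result:
  Sales: avg=11.25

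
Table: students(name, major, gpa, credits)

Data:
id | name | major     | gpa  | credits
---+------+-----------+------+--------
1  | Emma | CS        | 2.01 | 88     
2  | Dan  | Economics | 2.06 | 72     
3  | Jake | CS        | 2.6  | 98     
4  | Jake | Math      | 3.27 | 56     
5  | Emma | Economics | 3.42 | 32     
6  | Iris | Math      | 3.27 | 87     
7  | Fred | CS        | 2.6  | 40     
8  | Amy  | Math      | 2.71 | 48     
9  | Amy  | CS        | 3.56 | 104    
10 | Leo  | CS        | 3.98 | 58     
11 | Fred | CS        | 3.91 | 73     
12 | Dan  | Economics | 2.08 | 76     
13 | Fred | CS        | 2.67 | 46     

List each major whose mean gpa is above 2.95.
SELECT major, AVG(gpa)
FROM students
GROUP BY major
HAVING AVG(gpa) > 2.95

Result:
  CS: avg=3.05
  Math: avg=3.08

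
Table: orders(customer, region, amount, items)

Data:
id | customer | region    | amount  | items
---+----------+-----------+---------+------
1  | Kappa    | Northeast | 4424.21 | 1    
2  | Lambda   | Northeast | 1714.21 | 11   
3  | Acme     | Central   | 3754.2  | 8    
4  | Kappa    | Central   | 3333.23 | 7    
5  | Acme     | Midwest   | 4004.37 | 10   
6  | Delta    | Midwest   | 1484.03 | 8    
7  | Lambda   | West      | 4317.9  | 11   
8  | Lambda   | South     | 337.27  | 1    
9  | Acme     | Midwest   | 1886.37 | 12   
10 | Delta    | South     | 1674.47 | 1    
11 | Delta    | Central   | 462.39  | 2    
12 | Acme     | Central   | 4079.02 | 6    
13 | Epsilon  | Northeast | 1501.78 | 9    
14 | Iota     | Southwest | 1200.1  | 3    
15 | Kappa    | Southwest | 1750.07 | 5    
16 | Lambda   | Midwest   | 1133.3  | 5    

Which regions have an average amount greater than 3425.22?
SELECT region, AVG(amount)
FROM orders
GROUP BY region
HAVING AVG(amount) > 3425.22

Result:
  West: avg=4317.90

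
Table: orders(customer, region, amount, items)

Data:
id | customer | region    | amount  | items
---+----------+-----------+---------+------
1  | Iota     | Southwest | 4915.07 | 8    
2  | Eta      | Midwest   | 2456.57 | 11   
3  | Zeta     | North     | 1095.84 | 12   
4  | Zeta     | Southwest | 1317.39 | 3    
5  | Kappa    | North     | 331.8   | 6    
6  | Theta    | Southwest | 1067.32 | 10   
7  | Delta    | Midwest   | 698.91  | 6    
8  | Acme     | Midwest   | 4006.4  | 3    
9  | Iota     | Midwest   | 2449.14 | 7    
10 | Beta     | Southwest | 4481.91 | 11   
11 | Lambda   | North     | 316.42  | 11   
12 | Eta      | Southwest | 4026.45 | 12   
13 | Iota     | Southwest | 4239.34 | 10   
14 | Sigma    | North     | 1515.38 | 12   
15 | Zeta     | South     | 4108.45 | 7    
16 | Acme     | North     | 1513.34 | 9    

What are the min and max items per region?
SELECT region, MIN(items), MAX(items)
FROM orders
GROUP BY region

Result:
  Midwest: min=3, max=11
  North: min=6, max=12
  South: min=7, max=7
  Southwest: min=3, max=12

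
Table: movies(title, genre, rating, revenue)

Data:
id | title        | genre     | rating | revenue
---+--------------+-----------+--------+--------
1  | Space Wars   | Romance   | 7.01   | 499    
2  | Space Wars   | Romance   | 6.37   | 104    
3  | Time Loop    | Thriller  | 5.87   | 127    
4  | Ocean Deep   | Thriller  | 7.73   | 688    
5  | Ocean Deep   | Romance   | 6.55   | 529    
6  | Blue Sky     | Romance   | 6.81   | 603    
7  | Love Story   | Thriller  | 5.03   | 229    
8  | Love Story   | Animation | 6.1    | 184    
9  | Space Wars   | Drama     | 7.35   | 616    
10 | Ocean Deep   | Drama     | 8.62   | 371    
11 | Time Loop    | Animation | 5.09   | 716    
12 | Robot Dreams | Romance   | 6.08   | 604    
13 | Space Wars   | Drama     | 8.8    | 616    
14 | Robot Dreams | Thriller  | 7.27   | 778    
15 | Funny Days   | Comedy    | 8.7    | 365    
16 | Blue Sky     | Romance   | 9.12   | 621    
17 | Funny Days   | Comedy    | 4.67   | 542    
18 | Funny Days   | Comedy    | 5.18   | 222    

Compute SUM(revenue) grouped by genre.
SELECT genre, SUM(revenue) as result
FROM movies
GROUP BY genre

Result:
  Animation: 900
  Comedy: 1129
  Drama: 1603
  Romance: 2960
  Thriller: 1822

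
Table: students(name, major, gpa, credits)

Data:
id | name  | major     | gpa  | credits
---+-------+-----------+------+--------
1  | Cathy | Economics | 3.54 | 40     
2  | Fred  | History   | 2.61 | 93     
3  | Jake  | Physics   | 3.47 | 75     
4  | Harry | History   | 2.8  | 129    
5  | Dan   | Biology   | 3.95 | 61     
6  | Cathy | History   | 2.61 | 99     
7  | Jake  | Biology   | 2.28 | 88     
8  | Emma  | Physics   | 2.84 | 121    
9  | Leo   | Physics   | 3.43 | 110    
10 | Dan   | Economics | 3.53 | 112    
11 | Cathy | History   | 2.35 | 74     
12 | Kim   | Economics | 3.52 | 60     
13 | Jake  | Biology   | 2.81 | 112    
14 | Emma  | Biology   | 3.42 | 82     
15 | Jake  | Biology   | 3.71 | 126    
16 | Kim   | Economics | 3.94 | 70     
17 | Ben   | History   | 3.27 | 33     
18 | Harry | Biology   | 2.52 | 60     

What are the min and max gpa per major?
SELECT major, MIN(gpa), MAX(gpa)
FROM students
GROUP BY major

Result:
  Biology: min=2.28, max=3.95
  Economics: min=3.52, max=3.94
  History: min=2.35, max=3.27
  Physics: min=2.84, max=3.47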